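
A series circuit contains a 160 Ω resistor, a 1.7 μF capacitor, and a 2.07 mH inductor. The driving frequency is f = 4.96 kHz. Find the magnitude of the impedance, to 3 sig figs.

ω = 2πf = 31160 rad/s
X_L = ωL = 64.5 Ω
X_C = 1/(ωC) = 18.9 Ω
Net reactance X = X_L − X_C = 45.6 Ω
Z = 160 + j45.6 Ω
|Z| = √(160² + 45.6²) = 166 Ω

166 Ω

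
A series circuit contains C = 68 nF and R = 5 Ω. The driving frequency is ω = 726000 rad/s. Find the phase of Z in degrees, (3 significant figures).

-76.1°

X_C = 1/(ωC) = 20.3 Ω
Z = 5.00 − j20.3 Ω
|Z| = √(5.00² + 20.3²) = 20.9 Ω
∠Z = arctan(-20.3/5.00) = -76.1°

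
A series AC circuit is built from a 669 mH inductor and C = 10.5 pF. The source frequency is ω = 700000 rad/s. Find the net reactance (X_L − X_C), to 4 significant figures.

332200 Ω

X_L = ωL = 468300 Ω
X_C = 1/(ωC) = 136100 Ω
X = 468300 − 136100 = 332200 Ω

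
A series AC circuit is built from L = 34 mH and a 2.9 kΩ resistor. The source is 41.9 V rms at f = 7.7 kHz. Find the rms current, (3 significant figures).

12.6 mA

ω = 2πf = 48380 rad/s
X_L = ωL = 1640 Ω
Z = 2900 + j1640 Ω
|Z| = √(2900² + 1640²) = 3330 Ω
I = V/|Z| = 41.9/3330 = 12.6 mA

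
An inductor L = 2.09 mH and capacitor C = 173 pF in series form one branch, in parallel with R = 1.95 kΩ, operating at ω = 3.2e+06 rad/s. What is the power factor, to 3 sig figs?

X_L = ωL = 6690 Ω
X_C = 1/(ωC) = 1810 Ω
Branch 1: Z₁ = R = 1950 Ω
Branch 2 (series LC): Z₂ = j(X_L − X_C) = j4880 Ω
Parallel: Z = Z₁Z₂/(Z₁+Z₂), |Z| = 1810 Ω, ∠Z = 21.8°
cos φ = cos(21.8°) = 0.929

0.929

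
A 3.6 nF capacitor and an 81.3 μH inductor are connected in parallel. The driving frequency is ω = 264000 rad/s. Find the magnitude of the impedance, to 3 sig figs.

21.9 Ω

X_L = ωL = 21.5 Ω
X_C = 1/(ωC) = 1050 Ω
Parallel: admittances add. Y = 1/(jωL) + jωC
Y = (0 − j0.0456) S
|Y| = 0.0456 S → |Z| = 1/|Y| = 21.9 Ω, ∠Z = −∠Y = 90.0°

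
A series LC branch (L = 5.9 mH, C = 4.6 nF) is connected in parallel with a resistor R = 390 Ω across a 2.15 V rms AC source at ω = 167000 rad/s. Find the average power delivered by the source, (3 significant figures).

11.9 mW

X_L = ωL = 985 Ω
X_C = 1/(ωC) = 1300 Ω
Branch 1: Z₁ = R = 390 Ω
Branch 2 (series LC): Z₂ = j(X_L − X_C) = −j316 Ω
Parallel: Z = Z₁Z₂/(Z₁+Z₂), |Z| = 246 Ω, ∠Z = -50.9°
I = V/|Z| = 8.75 mA
P = VI cos φ = 2.15 × 0.00875 × cos(-50.9°) = 11.9 mW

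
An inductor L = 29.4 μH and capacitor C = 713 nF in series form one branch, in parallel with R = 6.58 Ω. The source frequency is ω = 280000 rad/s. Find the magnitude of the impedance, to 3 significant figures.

X_L = ωL = 8.23 Ω
X_C = 1/(ωC) = 5.01 Ω
Branch 1: Z₁ = R = 6.58 Ω
Branch 2 (series LC): Z₂ = j(X_L − X_C) = j3.22 Ω
Parallel: Z = Z₁Z₂/(Z₁+Z₂), |Z| = 2.89 Ω, ∠Z = 63.9°

2.89 Ω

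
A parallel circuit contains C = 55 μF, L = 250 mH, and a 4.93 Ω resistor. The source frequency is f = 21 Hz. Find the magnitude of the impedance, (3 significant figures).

4.90 Ω

ω = 2πf = 131.9 rad/s
X_L = ωL = 33.0 Ω
X_C = 1/(ωC) = 138 Ω
Parallel: admittances add. Y = 1/R + 1/(jωL) + jωC
Y = (0.203 − j0.0231) S
|Y| = 0.204 S → |Z| = 1/|Y| = 4.90 Ω, ∠Z = −∠Y = 6.49°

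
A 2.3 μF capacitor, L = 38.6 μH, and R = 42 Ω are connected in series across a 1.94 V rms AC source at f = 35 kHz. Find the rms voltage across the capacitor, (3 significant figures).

ω = 2πf = 219900 rad/s
X_L = ωL = 8.49 Ω
X_C = 1/(ωC) = 1.98 Ω
Net reactance X = X_L − X_C = 6.51 Ω
Z = 42.0 + j6.51 Ω
|Z| = √(42.0² + 6.51²) = 42.5 Ω
I = V/|Z| = 45.6 mA
V_C = I·|Z_C| = 0.0456 × 1.98 = 0.0902 V

0.0902 V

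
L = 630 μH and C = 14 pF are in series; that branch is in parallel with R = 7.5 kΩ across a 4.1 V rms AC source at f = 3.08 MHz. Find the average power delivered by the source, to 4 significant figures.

2.241 mW

ω = 2πf = 1.935e+07 rad/s
X_L = ωL = 12190 Ω
X_C = 1/(ωC) = 3691 Ω
Branch 1: Z₁ = R = 7500 Ω
Branch 2 (series LC): Z₂ = j(X_L − X_C) = j8501 Ω
Parallel: Z = Z₁Z₂/(Z₁+Z₂), |Z| = 5624 Ω, ∠Z = 41.42°
I = V/|Z| = 729.0 μA
P = VI cos φ = 4.1 × 0.0007290 × cos(41.42°) = 2.241 mW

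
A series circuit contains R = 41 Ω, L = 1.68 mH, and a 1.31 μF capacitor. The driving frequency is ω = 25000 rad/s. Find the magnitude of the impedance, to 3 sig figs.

X_L = ωL = 42.0 Ω
X_C = 1/(ωC) = 30.5 Ω
Net reactance X = X_L − X_C = 11.5 Ω
Z = 41.0 + j11.5 Ω
|Z| = √(41.0² + 11.5²) = 42.6 Ω

42.6 Ω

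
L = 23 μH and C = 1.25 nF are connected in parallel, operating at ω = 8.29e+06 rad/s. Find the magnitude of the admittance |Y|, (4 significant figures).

X_L = ωL = 190.7 Ω
X_C = 1/(ωC) = 96.50 Ω
Parallel: admittances add. Y = 1/(jωL) + jωC
Y = (0 + j0.005118) S
|Y| = 0.005118 S → |Z| = 1/|Y| = 195.4 Ω, ∠Z = −∠Y = -90.00°

5.118 mS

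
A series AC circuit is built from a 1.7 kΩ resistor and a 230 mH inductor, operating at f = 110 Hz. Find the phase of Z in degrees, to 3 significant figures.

5.34°

ω = 2πf = 691.2 rad/s
X_L = ωL = 159 Ω
Z = 1700 + j159 Ω
|Z| = √(1700² + 159²) = 1710 Ω
∠Z = arctan(159/1700) = 5.34°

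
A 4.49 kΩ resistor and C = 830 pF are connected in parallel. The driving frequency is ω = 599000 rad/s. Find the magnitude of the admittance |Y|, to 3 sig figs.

545 μS

X_C = 1/(ωC) = 2010 Ω
Parallel: admittances add. Y = 1/R + jωC
Y = (0.000223 + j0.000497) S
|Y| = 0.000545 S → |Z| = 1/|Y| = 1840 Ω, ∠Z = −∠Y = -65.9°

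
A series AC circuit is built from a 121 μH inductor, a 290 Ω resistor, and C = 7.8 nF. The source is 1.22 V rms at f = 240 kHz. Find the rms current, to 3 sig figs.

ω = 2πf = 1.508e+06 rad/s
X_L = ωL = 182 Ω
X_C = 1/(ωC) = 85.0 Ω
Net reactance X = X_L − X_C = 97.4 Ω
Z = 290 + j97.4 Ω
|Z| = √(290² + 97.4²) = 306 Ω
I = V/|Z| = 1.22/306 = 3.99 mA

3.99 mA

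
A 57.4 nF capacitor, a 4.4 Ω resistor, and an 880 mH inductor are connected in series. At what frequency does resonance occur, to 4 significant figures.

708.1 Hz

ω₀ = 1/√(LC) = 1/√(0.88 × 5.74e-08) = 4449 rad/s
f₀ = ω₀/(2π) = 708.1 Hz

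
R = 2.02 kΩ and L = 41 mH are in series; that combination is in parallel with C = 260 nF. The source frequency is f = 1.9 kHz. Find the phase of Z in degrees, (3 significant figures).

-81.1°

ω = 2πf = 11940 rad/s
X_L = ωL = 489 Ω
X_C = 1/(ωC) = 322 Ω
Branch 1 (R+jX_L): Z₁ = 2020 + j489 Ω, |Z₁| = 2080 Ω
Branch 2 (−jX_C): Z₂ = −j322 Ω
Parallel: Z = Z₁Z₂/(Z₁+Z₂), |Z| = 330 Ω, ∠Z = -81.1°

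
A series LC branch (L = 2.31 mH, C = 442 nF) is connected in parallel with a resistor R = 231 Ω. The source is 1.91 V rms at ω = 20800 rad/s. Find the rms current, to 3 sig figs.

32.5 mA

X_L = ωL = 48.0 Ω
X_C = 1/(ωC) = 109 Ω
Branch 1: Z₁ = R = 231 Ω
Branch 2 (series LC): Z₂ = j(X_L − X_C) = −j60.7 Ω
Parallel: Z = Z₁Z₂/(Z₁+Z₂), |Z| = 58.7 Ω, ∠Z = -75.3°
I = V/|Z| = 1.91/58.7 = 32.5 mA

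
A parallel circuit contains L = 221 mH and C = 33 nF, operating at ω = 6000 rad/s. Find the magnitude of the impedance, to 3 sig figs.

X_L = ωL = 1330 Ω
X_C = 1/(ωC) = 5050 Ω
Parallel: admittances add. Y = 1/(jωL) + jωC
Y = (0 − j0.000556) S
|Y| = 0.000556 S → |Z| = 1/|Y| = 1800 Ω, ∠Z = −∠Y = 90.0°

1800 Ω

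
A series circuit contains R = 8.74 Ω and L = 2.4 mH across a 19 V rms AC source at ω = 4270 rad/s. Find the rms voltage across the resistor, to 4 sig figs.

X_L = ωL = 10.25 Ω
Z = 8.740 + j10.25 Ω
|Z| = √(8.740² + 10.25²) = 13.47 Ω
I = V/|Z| = 1.411 A
V_R = I·|Z_R| = 1.411 × 8.740 = 12.33 V

12.33 V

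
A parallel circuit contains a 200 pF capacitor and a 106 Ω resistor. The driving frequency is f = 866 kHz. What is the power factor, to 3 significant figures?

0.993

ω = 2πf = 5.441e+06 rad/s
X_C = 1/(ωC) = 919 Ω
Parallel: admittances add. Y = 1/R + jωC
Y = (0.00943 + j0.00109) S
|Y| = 0.00950 S → |Z| = 1/|Y| = 105 Ω, ∠Z = −∠Y = -6.58°
cos φ = cos(-6.58°) = 0.993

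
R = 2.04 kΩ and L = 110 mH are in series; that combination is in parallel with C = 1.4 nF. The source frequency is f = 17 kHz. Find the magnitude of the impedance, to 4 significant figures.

ω = 2πf = 106800 rad/s
X_L = ωL = 11750 Ω
X_C = 1/(ωC) = 6687 Ω
Branch 1 (R+jX_L): Z₁ = 2040 + j11750 Ω, |Z₁| = 11930 Ω
Branch 2 (−jX_C): Z₂ = −j6687 Ω
Parallel: Z = Z₁Z₂/(Z₁+Z₂), |Z| = 14610 Ω, ∠Z = -77.90°

14610 Ω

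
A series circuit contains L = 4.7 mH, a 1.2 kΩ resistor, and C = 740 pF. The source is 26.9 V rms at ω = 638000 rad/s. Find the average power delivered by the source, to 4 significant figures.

392.0 mW

X_L = ωL = 2999 Ω
X_C = 1/(ωC) = 2118 Ω
Net reactance X = X_L − X_C = 880.5 Ω
Z = 1200 + j880.5 Ω
|Z| = √(1200² + 880.5²) = 1488 Ω
∠Z = arctan(880.5/1200) = 36.27°
I = V/|Z| = 18.07 mA
P = VI cos φ = 26.9 × 0.01807 × cos(36.27°) = 392.0 mW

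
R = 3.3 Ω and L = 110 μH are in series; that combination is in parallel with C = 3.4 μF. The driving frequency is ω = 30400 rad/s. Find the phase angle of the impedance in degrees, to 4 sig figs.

X_L = ωL = 3.344 Ω
X_C = 1/(ωC) = 9.675 Ω
Branch 1 (R+jX_L): Z₁ = 3.300 + j3.344 Ω, |Z₁| = 4.698 Ω
Branch 2 (−jX_C): Z₂ = −j9.675 Ω
Parallel: Z = Z₁Z₂/(Z₁+Z₂), |Z| = 6.367 Ω, ∠Z = 17.85°

17.85°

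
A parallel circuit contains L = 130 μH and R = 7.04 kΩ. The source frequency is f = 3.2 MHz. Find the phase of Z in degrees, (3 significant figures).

69.6°

ω = 2πf = 2.011e+07 rad/s
X_L = ωL = 2610 Ω
Parallel: admittances add. Y = 1/R + 1/(jωL)
Y = (0.000142 − j0.000383) S
|Y| = 0.000408 S → |Z| = 1/|Y| = 2450 Ω, ∠Z = −∠Y = 69.6°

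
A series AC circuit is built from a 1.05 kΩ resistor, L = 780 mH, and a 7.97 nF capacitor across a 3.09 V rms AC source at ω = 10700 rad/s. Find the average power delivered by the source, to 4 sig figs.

X_L = ωL = 8346 Ω
X_C = 1/(ωC) = 11730 Ω
Net reactance X = X_L − X_C = -3380 Ω
Z = 1050 − j3380 Ω
|Z| = √(1050² + 3380²) = 3540 Ω
∠Z = arctan(-3380/1050) = -72.74°
I = V/|Z| = 873.0 μA
P = VI cos φ = 3.09 × 0.0008730 × cos(-72.74°) = 800.2 μW

800.2 μW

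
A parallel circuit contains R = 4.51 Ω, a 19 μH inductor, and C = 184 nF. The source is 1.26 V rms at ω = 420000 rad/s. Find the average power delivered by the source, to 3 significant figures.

X_L = ωL = 7.98 Ω
X_C = 1/(ωC) = 12.9 Ω
Parallel: admittances add. Y = 1/R + 1/(jωL) + jωC
Y = (0.222 − j0.0480) S
|Y| = 0.227 S → |Z| = 1/|Y| = 4.41 Ω, ∠Z = −∠Y = 12.2°
I = V/|Z| = 286 mA
P = VI cos φ = 1.26 × 0.286 × cos(12.2°) = 352 mW

352 mW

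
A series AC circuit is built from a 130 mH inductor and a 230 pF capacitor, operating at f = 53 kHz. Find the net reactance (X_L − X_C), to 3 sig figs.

ω = 2πf = 333000 rad/s
X_L = ωL = 43300 Ω
X_C = 1/(ωC) = 13100 Ω
X = 43300 − 13100 = 30200 Ω

30200 Ω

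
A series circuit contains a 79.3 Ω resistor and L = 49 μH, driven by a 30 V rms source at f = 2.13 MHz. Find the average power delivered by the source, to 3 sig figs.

ω = 2πf = 1.338e+07 rad/s
X_L = ωL = 656 Ω
Z = 79.3 + j656 Ω
|Z| = √(79.3² + 656²) = 661 Ω
∠Z = arctan(656/79.3) = 83.1°
I = V/|Z| = 45.4 mA
P = VI cos φ = 30 × 0.0454 × cos(83.1°) = 164 mW

164 mW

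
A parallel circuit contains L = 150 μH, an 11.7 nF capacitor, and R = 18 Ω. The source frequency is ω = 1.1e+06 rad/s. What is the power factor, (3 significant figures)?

X_L = ωL = 165 Ω
X_C = 1/(ωC) = 77.7 Ω
Parallel: admittances add. Y = 1/R + 1/(jωL) + jωC
Y = (0.0556 + j0.00681) S
|Y| = 0.0560 S → |Z| = 1/|Y| = 17.9 Ω, ∠Z = −∠Y = -6.99°
cos φ = cos(-6.99°) = 0.993

0.993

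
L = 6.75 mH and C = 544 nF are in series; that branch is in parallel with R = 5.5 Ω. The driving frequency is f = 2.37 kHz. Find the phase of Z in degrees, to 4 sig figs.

ω = 2πf = 14890 rad/s
X_L = ωL = 100.5 Ω
X_C = 1/(ωC) = 123.4 Ω
Branch 1: Z₁ = R = 5.500 Ω
Branch 2 (series LC): Z₂ = j(X_L − X_C) = −j22.93 Ω
Parallel: Z = Z₁Z₂/(Z₁+Z₂), |Z| = 5.348 Ω, ∠Z = -13.49°

-13.49°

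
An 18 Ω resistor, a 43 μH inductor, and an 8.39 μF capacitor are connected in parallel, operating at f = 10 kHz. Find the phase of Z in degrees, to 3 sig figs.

-70.5°

ω = 2πf = 62830 rad/s
X_L = ωL = 2.70 Ω
X_C = 1/(ωC) = 1.90 Ω
Parallel: admittances add. Y = 1/R + 1/(jωL) + jωC
Y = (0.0556 + j0.157) S
|Y| = 0.167 S → |Z| = 1/|Y| = 6.00 Ω, ∠Z = −∠Y = -70.5°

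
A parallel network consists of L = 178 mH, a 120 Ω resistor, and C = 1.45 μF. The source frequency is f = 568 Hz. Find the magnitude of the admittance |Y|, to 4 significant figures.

ω = 2πf = 3569 rad/s
X_L = ωL = 635.3 Ω
X_C = 1/(ωC) = 193.2 Ω
Parallel: admittances add. Y = 1/R + 1/(jωL) + jωC
Y = (0.008333 + j0.003601) S
|Y| = 0.009078 S → |Z| = 1/|Y| = 110.2 Ω, ∠Z = −∠Y = -23.37°

9.078 mS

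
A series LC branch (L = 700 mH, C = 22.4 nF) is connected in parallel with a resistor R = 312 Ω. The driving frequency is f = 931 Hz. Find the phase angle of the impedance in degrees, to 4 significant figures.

ω = 2πf = 5850 rad/s
X_L = ωL = 4095 Ω
X_C = 1/(ωC) = 7632 Ω
Branch 1: Z₁ = R = 312.0 Ω
Branch 2 (series LC): Z₂ = j(X_L − X_C) = −j3537 Ω
Parallel: Z = Z₁Z₂/(Z₁+Z₂), |Z| = 310.8 Ω, ∠Z = -5.041°

-5.041°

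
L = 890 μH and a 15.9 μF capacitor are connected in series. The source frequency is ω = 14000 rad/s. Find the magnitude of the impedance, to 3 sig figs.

7.97 Ω

X_L = ωL = 12.5 Ω
X_C = 1/(ωC) = 4.49 Ω
Net reactance X = X_L − X_C = 7.97 Ω
Z = j7.97 Ω
|Z| = √(0² + 7.97²) = 7.97 Ω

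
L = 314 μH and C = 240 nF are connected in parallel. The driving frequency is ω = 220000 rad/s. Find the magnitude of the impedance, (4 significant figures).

26.09 Ω

X_L = ωL = 69.08 Ω
X_C = 1/(ωC) = 18.94 Ω
Parallel: admittances add. Y = 1/(jωL) + jωC
Y = (0 + j0.03832) S
|Y| = 0.03832 S → |Z| = 1/|Y| = 26.09 Ω, ∠Z = −∠Y = -90.00°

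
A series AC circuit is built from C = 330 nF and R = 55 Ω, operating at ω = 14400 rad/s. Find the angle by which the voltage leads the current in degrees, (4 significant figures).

-75.35°

X_C = 1/(ωC) = 210.4 Ω
Z = 55.00 − j210.4 Ω
|Z| = √(55.00² + 210.4²) = 217.5 Ω
∠Z = arctan(-210.4/55.00) = -75.35°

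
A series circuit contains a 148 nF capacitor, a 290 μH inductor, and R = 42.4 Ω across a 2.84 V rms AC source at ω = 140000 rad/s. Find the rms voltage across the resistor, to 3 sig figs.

2.79 V

X_L = ωL = 40.6 Ω
X_C = 1/(ωC) = 48.3 Ω
Net reactance X = X_L − X_C = -7.66 Ω
Z = 42.4 − j7.66 Ω
|Z| = √(42.4² + 7.66²) = 43.1 Ω
I = V/|Z| = 65.9 mA
V_R = I·|Z_R| = 0.0659 × 42.4 = 2.79 V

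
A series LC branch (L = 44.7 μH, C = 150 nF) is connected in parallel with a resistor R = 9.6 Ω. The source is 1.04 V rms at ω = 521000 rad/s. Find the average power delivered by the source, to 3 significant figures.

113 mW

X_L = ωL = 23.3 Ω
X_C = 1/(ωC) = 12.8 Ω
Branch 1: Z₁ = R = 9.60 Ω
Branch 2 (series LC): Z₂ = j(X_L − X_C) = j10.5 Ω
Parallel: Z = Z₁Z₂/(Z₁+Z₂), |Z| = 7.08 Ω, ∠Z = 42.5°
I = V/|Z| = 147 mA
P = VI cos φ = 1.04 × 0.147 × cos(42.5°) = 113 mW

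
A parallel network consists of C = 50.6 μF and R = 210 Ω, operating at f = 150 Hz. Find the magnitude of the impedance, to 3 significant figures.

ω = 2πf = 942.5 rad/s
X_C = 1/(ωC) = 21.0 Ω
Parallel: admittances add. Y = 1/R + jωC
Y = (0.00476 + j0.0477) S
|Y| = 0.0479 S → |Z| = 1/|Y| = 20.9 Ω, ∠Z = −∠Y = -84.3°

20.9 Ω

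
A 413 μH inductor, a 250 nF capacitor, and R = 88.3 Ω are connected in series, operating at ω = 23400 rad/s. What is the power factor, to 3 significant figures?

X_L = ωL = 9.66 Ω
X_C = 1/(ωC) = 171 Ω
Net reactance X = X_L − X_C = -161 Ω
Z = 88.3 − j161 Ω
|Z| = √(88.3² + 161²) = 184 Ω
∠Z = arctan(-161/88.3) = -61.3°
cos φ = cos(-61.3°) = 0.480

0.480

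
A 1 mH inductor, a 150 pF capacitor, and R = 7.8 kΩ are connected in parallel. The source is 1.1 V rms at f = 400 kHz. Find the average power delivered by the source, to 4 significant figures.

155.1 μW

ω = 2πf = 2.513e+06 rad/s
X_L = ωL = 2513 Ω
X_C = 1/(ωC) = 2653 Ω
Parallel: admittances add. Y = 1/R + 1/(jωL) + jωC
Y = (0.0001282 − j2.09e-05) S
|Y| = 0.0001299 S → |Z| = 1/|Y| = 7698 Ω, ∠Z = −∠Y = 9.257°
I = V/|Z| = 142.9 μA
P = VI cos φ = 1.1 × 0.0001429 × cos(9.257°) = 155.1 μW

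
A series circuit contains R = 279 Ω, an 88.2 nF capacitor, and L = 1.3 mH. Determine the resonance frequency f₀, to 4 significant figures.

ω₀ = 1/√(LC) = 1/√(0.0013 × 8.82e-08) = 93390 rad/s
f₀ = ω₀/(2π) = 14.86 kHz

14.86 kHz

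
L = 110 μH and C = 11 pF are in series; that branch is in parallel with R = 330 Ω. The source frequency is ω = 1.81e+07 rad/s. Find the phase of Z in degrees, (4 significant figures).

-6.212°

X_L = ωL = 1991 Ω
X_C = 1/(ωC) = 5023 Ω
Branch 1: Z₁ = R = 330.0 Ω
Branch 2 (series LC): Z₂ = j(X_L − X_C) = −j3032 Ω
Parallel: Z = Z₁Z₂/(Z₁+Z₂), |Z| = 328.1 Ω, ∠Z = -6.212°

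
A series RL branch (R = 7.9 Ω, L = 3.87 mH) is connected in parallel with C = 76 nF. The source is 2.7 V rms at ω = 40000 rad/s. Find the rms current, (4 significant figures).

9.231 mA

X_L = ωL = 154.8 Ω
X_C = 1/(ωC) = 328.9 Ω
Branch 1 (R+jX_L): Z₁ = 7.900 + j154.8 Ω, |Z₁| = 155.0 Ω
Branch 2 (−jX_C): Z₂ = −j328.9 Ω
Parallel: Z = Z₁Z₂/(Z₁+Z₂), |Z| = 292.5 Ω, ∠Z = 84.48°
I = V/|Z| = 2.7/292.5 = 9.231 mA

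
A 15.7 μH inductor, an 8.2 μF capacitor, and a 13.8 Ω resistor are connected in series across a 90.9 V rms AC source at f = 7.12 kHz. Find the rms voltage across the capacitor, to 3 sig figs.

ω = 2πf = 44740 rad/s
X_L = ωL = 0.702 Ω
X_C = 1/(ωC) = 2.73 Ω
Net reactance X = X_L − X_C = -2.02 Ω
Z = 13.8 − j2.02 Ω
|Z| = √(13.8² + 2.02²) = 13.9 Ω
I = V/|Z| = 6.52 A
V_C = I·|Z_C| = 6.52 × 2.73 = 17.8 V

17.8 V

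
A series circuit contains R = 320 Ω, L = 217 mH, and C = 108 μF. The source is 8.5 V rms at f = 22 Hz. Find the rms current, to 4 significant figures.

26.39 mA

ω = 2πf = 138.2 rad/s
X_L = ωL = 30.00 Ω
X_C = 1/(ωC) = 66.98 Ω
Net reactance X = X_L − X_C = -36.99 Ω
Z = 320.0 − j36.99 Ω
|Z| = √(320.0² + 36.99²) = 322.1 Ω
I = V/|Z| = 8.5/322.1 = 26.39 mA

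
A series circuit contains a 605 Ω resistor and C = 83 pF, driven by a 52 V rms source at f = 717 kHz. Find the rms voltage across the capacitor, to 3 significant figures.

ω = 2πf = 4.505e+06 rad/s
X_C = 1/(ωC) = 2670 Ω
Z = 605 − j2670 Ω
|Z| = √(605² + 2670²) = 2740 Ω
I = V/|Z| = 19.0 mA
V_C = I·|Z_C| = 0.0190 × 2670 = 50.7 V

50.7 V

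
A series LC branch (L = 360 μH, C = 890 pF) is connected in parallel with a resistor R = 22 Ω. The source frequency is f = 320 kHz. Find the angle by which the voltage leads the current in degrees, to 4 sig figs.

7.595°

ω = 2πf = 2.011e+06 rad/s
X_L = ωL = 723.8 Ω
X_C = 1/(ωC) = 558.8 Ω
Branch 1: Z₁ = R = 22.00 Ω
Branch 2 (series LC): Z₂ = j(X_L − X_C) = j165.0 Ω
Parallel: Z = Z₁Z₂/(Z₁+Z₂), |Z| = 21.81 Ω, ∠Z = 7.595°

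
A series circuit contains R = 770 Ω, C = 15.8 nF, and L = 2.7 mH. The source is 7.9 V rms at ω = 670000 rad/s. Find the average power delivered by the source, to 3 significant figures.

X_L = ωL = 1810 Ω
X_C = 1/(ωC) = 94.5 Ω
Net reactance X = X_L − X_C = 1710 Ω
Z = 770 + j1710 Ω
|Z| = √(770² + 1710²) = 1880 Ω
∠Z = arctan(1710/770) = 65.8°
I = V/|Z| = 4.20 mA
P = VI cos φ = 7.9 × 0.00420 × cos(65.8°) = 13.6 mW

13.6 mW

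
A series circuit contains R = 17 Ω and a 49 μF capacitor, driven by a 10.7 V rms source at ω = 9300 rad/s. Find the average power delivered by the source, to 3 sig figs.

6.62 W

X_C = 1/(ωC) = 2.19 Ω
Z = 17.0 − j2.19 Ω
|Z| = √(17.0² + 2.19²) = 17.1 Ω
∠Z = arctan(-2.19/17.0) = -7.36°
I = V/|Z| = 624 mA
P = VI cos φ = 10.7 × 0.624 × cos(-7.36°) = 6.62 W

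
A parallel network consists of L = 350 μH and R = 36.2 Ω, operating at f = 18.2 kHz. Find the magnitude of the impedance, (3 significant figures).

26.8 Ω

ω = 2πf = 114400 rad/s
X_L = ωL = 40.0 Ω
Parallel: admittances add. Y = 1/R + 1/(jωL)
Y = (0.0276 − j0.0250) S
|Y| = 0.0372 S → |Z| = 1/|Y| = 26.8 Ω, ∠Z = −∠Y = 42.1°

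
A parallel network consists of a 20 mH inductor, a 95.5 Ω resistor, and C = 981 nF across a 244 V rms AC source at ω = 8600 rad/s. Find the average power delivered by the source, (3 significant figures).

X_L = ωL = 172 Ω
X_C = 1/(ωC) = 119 Ω
Parallel: admittances add. Y = 1/R + 1/(jωL) + jωC
Y = (0.0105 + j0.00262) S
|Y| = 0.0108 S → |Z| = 1/|Y| = 92.6 Ω, ∠Z = −∠Y = -14.1°
I = V/|Z| = 2.63 A
P = VI cos φ = 244 × 2.63 × cos(-14.1°) = 623 W

623 W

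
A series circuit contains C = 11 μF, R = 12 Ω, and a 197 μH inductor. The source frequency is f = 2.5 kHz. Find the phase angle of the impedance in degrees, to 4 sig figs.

ω = 2πf = 15710 rad/s
X_L = ωL = 3.094 Ω
X_C = 1/(ωC) = 5.787 Ω
Net reactance X = X_L − X_C = -2.693 Ω
Z = 12.00 − j2.693 Ω
|Z| = √(12.00² + 2.693²) = 12.30 Ω
∠Z = arctan(-2.693/12.00) = -12.65°

-12.65°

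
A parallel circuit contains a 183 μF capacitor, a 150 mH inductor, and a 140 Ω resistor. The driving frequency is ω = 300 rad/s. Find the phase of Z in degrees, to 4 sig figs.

-77.67°

X_L = ωL = 45.00 Ω
X_C = 1/(ωC) = 18.21 Ω
Parallel: admittances add. Y = 1/R + 1/(jωL) + jωC
Y = (0.007143 + j0.03268) S
|Y| = 0.03345 S → |Z| = 1/|Y| = 29.90 Ω, ∠Z = −∠Y = -77.67°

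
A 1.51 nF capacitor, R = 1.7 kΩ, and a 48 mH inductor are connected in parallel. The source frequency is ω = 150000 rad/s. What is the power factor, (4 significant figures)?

X_L = ωL = 7200 Ω
X_C = 1/(ωC) = 4415 Ω
Parallel: admittances add. Y = 1/R + 1/(jωL) + jωC
Y = (0.0005882 + j8.761e-05) S
|Y| = 0.0005947 S → |Z| = 1/|Y| = 1681 Ω, ∠Z = −∠Y = -8.471°
cos φ = cos(-8.471°) = 0.9891

0.9891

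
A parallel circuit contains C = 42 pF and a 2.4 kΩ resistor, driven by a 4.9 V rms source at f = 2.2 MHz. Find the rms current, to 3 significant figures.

3.50 mA

ω = 2πf = 1.382e+07 rad/s
X_C = 1/(ωC) = 1720 Ω
Parallel: admittances add. Y = 1/R + jωC
Y = (0.000417 + j0.000581) S
|Y| = 0.000715 S → |Z| = 1/|Y| = 1400 Ω, ∠Z = −∠Y = -54.3°
I = V/|Z| = 4.9/1400 = 3.50 mA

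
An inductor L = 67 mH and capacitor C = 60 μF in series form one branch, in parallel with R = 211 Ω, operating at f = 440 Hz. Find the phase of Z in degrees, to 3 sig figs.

49.7°

ω = 2πf = 2765 rad/s
X_L = ωL = 185 Ω
X_C = 1/(ωC) = 6.03 Ω
Branch 1: Z₁ = R = 211 Ω
Branch 2 (series LC): Z₂ = j(X_L − X_C) = j179 Ω
Parallel: Z = Z₁Z₂/(Z₁+Z₂), |Z| = 137 Ω, ∠Z = 49.7°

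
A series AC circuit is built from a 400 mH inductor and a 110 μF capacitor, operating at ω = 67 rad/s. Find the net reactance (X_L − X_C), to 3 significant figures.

X_L = ωL = 26.8 Ω
X_C = 1/(ωC) = 136 Ω
X = 26.8 − 136 = -109 Ω

-109 Ω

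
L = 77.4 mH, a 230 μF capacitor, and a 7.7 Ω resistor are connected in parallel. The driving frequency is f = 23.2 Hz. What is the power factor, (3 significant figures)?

ω = 2πf = 145.8 rad/s
X_L = ωL = 11.3 Ω
X_C = 1/(ωC) = 29.8 Ω
Parallel: admittances add. Y = 1/R + 1/(jωL) + jωC
Y = (0.130 − j0.0551) S
|Y| = 0.141 S → |Z| = 1/|Y| = 7.09 Ω, ∠Z = −∠Y = 23.0°
cos φ = cos(23.0°) = 0.921

0.921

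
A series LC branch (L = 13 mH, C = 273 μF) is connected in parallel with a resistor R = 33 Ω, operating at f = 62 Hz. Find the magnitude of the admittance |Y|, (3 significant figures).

ω = 2πf = 389.6 rad/s
X_L = ωL = 5.06 Ω
X_C = 1/(ωC) = 9.40 Ω
Branch 1: Z₁ = R = 33.0 Ω
Branch 2 (series LC): Z₂ = j(X_L − X_C) = −j4.34 Ω
Parallel: Z = Z₁Z₂/(Z₁+Z₂), |Z| = 4.30 Ω, ∠Z = -82.5°
|Y| = 1/|Z| = 232 mS

232 mS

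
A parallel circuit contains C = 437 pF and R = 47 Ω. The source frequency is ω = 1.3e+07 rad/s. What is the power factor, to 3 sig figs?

0.966

X_C = 1/(ωC) = 176 Ω
Parallel: admittances add. Y = 1/R + jωC
Y = (0.0213 + j0.00568) S
|Y| = 0.0220 S → |Z| = 1/|Y| = 45.4 Ω, ∠Z = −∠Y = -14.9°
cos φ = cos(-14.9°) = 0.966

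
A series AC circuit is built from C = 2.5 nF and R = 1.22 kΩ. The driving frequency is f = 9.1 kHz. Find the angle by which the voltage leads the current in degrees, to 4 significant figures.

-80.11°

ω = 2πf = 57180 rad/s
X_C = 1/(ωC) = 6996 Ω
Z = 1220 − j6996 Ω
|Z| = √(1220² + 6996²) = 7101 Ω
∠Z = arctan(-6996/1220) = -80.11°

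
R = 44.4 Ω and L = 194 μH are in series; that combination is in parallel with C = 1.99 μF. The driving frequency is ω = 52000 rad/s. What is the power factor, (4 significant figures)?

0.2122

X_L = ωL = 10.09 Ω
X_C = 1/(ωC) = 9.664 Ω
Branch 1 (R+jX_L): Z₁ = 44.40 + j10.09 Ω, |Z₁| = 45.53 Ω
Branch 2 (−jX_C): Z₂ = −j9.664 Ω
Parallel: Z = Z₁Z₂/(Z₁+Z₂), |Z| = 9.910 Ω, ∠Z = -77.75°
cos φ = cos(-77.75°) = 0.2122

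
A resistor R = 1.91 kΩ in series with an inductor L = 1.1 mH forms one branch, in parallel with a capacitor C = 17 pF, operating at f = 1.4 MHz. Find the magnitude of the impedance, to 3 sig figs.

18600 Ω

ω = 2πf = 8.796e+06 rad/s
X_L = ωL = 9680 Ω
X_C = 1/(ωC) = 6690 Ω
Branch 1 (R+jX_L): Z₁ = 1910 + j9680 Ω, |Z₁| = 9860 Ω
Branch 2 (−jX_C): Z₂ = −j6690 Ω
Parallel: Z = Z₁Z₂/(Z₁+Z₂), |Z| = 18600 Ω, ∠Z = -68.6°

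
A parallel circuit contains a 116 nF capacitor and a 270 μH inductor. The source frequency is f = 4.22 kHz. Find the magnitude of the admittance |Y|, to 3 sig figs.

ω = 2πf = 26520 rad/s
X_L = ωL = 7.16 Ω
X_C = 1/(ωC) = 325 Ω
Parallel: admittances add. Y = 1/(jωL) + jωC
Y = (0 − j0.137) S
|Y| = 0.137 S → |Z| = 1/|Y| = 7.32 Ω, ∠Z = −∠Y = 90.0°

137 mS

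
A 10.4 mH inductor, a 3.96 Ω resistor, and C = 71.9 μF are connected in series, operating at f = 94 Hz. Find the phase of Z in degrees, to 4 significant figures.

-77.18°

ω = 2πf = 590.6 rad/s
X_L = ωL = 6.142 Ω
X_C = 1/(ωC) = 23.55 Ω
Net reactance X = X_L − X_C = -17.41 Ω
Z = 3.960 − j17.41 Ω
|Z| = √(3.960² + 17.41²) = 17.85 Ω
∠Z = arctan(-17.41/3.960) = -77.18°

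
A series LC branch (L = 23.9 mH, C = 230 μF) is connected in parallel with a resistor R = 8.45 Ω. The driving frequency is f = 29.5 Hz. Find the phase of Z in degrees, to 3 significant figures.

ω = 2πf = 185.4 rad/s
X_L = ωL = 4.43 Ω
X_C = 1/(ωC) = 23.5 Ω
Branch 1: Z₁ = R = 8.45 Ω
Branch 2 (series LC): Z₂ = j(X_L − X_C) = −j19.0 Ω
Parallel: Z = Z₁Z₂/(Z₁+Z₂), |Z| = 7.72 Ω, ∠Z = -23.9°

-23.9°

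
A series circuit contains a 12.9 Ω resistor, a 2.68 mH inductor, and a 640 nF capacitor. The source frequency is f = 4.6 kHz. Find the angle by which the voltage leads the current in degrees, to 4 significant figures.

61.13°

ω = 2πf = 28900 rad/s
X_L = ωL = 77.46 Ω
X_C = 1/(ωC) = 54.06 Ω
Net reactance X = X_L − X_C = 23.40 Ω
Z = 12.90 + j23.40 Ω
|Z| = √(12.90² + 23.40²) = 26.72 Ω
∠Z = arctan(23.40/12.90) = 61.13°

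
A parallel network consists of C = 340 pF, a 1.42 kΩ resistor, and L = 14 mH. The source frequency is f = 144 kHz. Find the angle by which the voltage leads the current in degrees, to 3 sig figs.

-18.0°

ω = 2πf = 904800 rad/s
X_L = ωL = 12700 Ω
X_C = 1/(ωC) = 3250 Ω
Parallel: admittances add. Y = 1/R + 1/(jωL) + jωC
Y = (0.000704 + j0.000229) S
|Y| = 0.000740 S → |Z| = 1/|Y| = 1350 Ω, ∠Z = −∠Y = -18.0°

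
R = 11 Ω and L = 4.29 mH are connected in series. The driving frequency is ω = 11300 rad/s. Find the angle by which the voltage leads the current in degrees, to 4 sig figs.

77.22°

X_L = ωL = 48.48 Ω
Z = 11.00 + j48.48 Ω
|Z| = √(11.00² + 48.48²) = 49.71 Ω
∠Z = arctan(48.48/11.00) = 77.22°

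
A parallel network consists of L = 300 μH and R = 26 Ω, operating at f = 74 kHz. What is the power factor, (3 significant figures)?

0.983

ω = 2πf = 465000 rad/s
X_L = ωL = 139 Ω
Parallel: admittances add. Y = 1/R + 1/(jωL)
Y = (0.0385 − j0.00717) S
|Y| = 0.0391 S → |Z| = 1/|Y| = 25.6 Ω, ∠Z = −∠Y = 10.6°
cos φ = cos(10.6°) = 0.983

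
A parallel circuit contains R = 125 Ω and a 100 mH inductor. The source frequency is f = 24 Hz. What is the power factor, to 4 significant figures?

ω = 2πf = 150.8 rad/s
X_L = ωL = 15.08 Ω
Parallel: admittances add. Y = 1/R + 1/(jωL)
Y = (0.008000 − j0.06631) S
|Y| = 0.06680 S → |Z| = 1/|Y| = 14.97 Ω, ∠Z = −∠Y = 83.12°
cos φ = cos(83.12°) = 0.1198

0.1198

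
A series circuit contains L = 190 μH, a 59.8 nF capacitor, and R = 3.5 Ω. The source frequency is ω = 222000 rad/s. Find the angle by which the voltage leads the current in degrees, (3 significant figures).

X_L = ωL = 42.2 Ω
X_C = 1/(ωC) = 75.3 Ω
Net reactance X = X_L − X_C = -33.1 Ω
Z = 3.50 − j33.1 Ω
|Z| = √(3.50² + 33.1²) = 33.3 Ω
∠Z = arctan(-33.1/3.50) = -84.0°

-84.0°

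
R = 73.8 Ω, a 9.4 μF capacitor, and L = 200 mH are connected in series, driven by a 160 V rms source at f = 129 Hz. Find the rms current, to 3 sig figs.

2.00 A

ω = 2πf = 810.5 rad/s
X_L = ωL = 162 Ω
X_C = 1/(ωC) = 131 Ω
Net reactance X = X_L − X_C = 30.9 Ω
Z = 73.8 + j30.9 Ω
|Z| = √(73.8² + 30.9²) = 80.0 Ω
I = V/|Z| = 160/80.0 = 2.00 A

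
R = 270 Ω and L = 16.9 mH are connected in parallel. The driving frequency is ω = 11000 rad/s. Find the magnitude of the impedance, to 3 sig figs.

153 Ω

X_L = ωL = 186 Ω
Parallel: admittances add. Y = 1/R + 1/(jωL)
Y = (0.00370 − j0.00538) S
|Y| = 0.00653 S → |Z| = 1/|Y| = 153 Ω, ∠Z = −∠Y = 55.5°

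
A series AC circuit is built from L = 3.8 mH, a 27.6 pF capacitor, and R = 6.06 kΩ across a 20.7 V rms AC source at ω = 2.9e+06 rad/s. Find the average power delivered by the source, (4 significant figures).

66.76 mW

X_L = ωL = 11020 Ω
X_C = 1/(ωC) = 12490 Ω
Net reactance X = X_L − X_C = -1474 Ω
Z = 6060 − j1474 Ω
|Z| = √(6060² + 1474²) = 6237 Ω
∠Z = arctan(-1474/6060) = -13.67°
I = V/|Z| = 3.319 mA
P = VI cos φ = 20.7 × 0.003319 × cos(-13.67°) = 66.76 mW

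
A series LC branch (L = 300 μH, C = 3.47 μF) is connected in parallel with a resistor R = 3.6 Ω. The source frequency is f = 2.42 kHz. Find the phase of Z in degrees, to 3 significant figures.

ω = 2πf = 15210 rad/s
X_L = ωL = 4.56 Ω
X_C = 1/(ωC) = 19.0 Ω
Branch 1: Z₁ = R = 3.60 Ω
Branch 2 (series LC): Z₂ = j(X_L − X_C) = −j14.4 Ω
Parallel: Z = Z₁Z₂/(Z₁+Z₂), |Z| = 3.49 Ω, ∠Z = -14.0°

-14.0°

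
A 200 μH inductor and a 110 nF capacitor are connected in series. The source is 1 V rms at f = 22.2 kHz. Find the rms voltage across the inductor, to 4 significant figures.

0.7484 V

ω = 2πf = 139500 rad/s
X_L = ωL = 27.90 Ω
X_C = 1/(ωC) = 65.17 Ω
Net reactance X = X_L − X_C = -37.28 Ω
Z = − j37.28 Ω
|Z| = √(0² + 37.28²) = 37.28 Ω
I = V/|Z| = 26.83 mA
V_L = I·|Z_L| = 0.02683 × 27.90 = 0.7484 V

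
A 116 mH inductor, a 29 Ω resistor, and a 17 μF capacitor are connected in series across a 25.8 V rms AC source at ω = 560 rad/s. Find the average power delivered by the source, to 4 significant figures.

7.887 W

X_L = ωL = 64.96 Ω
X_C = 1/(ωC) = 105.0 Ω
Net reactance X = X_L − X_C = -40.08 Ω
Z = 29.00 − j40.08 Ω
|Z| = √(29.00² + 40.08²) = 49.47 Ω
∠Z = arctan(-40.08/29.00) = -54.11°
I = V/|Z| = 521.5 mA
P = VI cos φ = 25.8 × 0.5215 × cos(-54.11°) = 7.887 W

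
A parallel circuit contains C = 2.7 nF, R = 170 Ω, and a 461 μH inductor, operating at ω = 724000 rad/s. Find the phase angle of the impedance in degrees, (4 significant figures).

10.04°

X_L = ωL = 333.8 Ω
X_C = 1/(ωC) = 511.6 Ω
Parallel: admittances add. Y = 1/R + 1/(jωL) + jωC
Y = (0.005882 − j0.001041) S
|Y| = 0.005974 S → |Z| = 1/|Y| = 167.4 Ω, ∠Z = −∠Y = 10.04°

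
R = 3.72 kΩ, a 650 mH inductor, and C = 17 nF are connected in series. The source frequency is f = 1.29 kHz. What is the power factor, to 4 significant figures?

ω = 2πf = 8105 rad/s
X_L = ωL = 5268 Ω
X_C = 1/(ωC) = 7257 Ω
Net reactance X = X_L − X_C = -1989 Ω
Z = 3720 − j1989 Ω
|Z| = √(3720² + 1989²) = 4218 Ω
∠Z = arctan(-1989/3720) = -28.13°
cos φ = cos(-28.13°) = 0.8819

0.8819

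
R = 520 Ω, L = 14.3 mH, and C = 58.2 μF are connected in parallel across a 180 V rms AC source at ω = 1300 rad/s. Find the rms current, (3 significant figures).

3.95 A

X_L = ωL = 18.6 Ω
X_C = 1/(ωC) = 13.2 Ω
Parallel: admittances add. Y = 1/R + 1/(jωL) + jωC
Y = (0.00192 + j0.0219) S
|Y| = 0.0220 S → |Z| = 1/|Y| = 45.6 Ω, ∠Z = −∠Y = -85.0°
I = V/|Z| = 180/45.6 = 3.95 A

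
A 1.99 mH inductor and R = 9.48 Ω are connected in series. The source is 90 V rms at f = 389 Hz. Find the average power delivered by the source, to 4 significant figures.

676.4 W

ω = 2πf = 2444 rad/s
X_L = ωL = 4.864 Ω
Z = 9.480 + j4.864 Ω
|Z| = √(9.480² + 4.864²) = 10.65 Ω
∠Z = arctan(4.864/9.480) = 27.16°
I = V/|Z| = 8.447 A
P = VI cos φ = 90 × 8.447 × cos(27.16°) = 676.4 W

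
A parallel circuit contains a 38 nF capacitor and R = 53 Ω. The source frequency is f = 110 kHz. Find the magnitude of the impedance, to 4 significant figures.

30.92 Ω

ω = 2πf = 691200 rad/s
X_C = 1/(ωC) = 38.08 Ω
Parallel: admittances add. Y = 1/R + jωC
Y = (0.01887 + j0.02626) S
|Y| = 0.03234 S → |Z| = 1/|Y| = 30.92 Ω, ∠Z = −∠Y = -54.31°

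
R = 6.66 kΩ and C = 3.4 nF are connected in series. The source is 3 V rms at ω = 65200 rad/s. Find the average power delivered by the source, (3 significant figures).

926 μW

X_C = 1/(ωC) = 4510 Ω
Z = 6660 − j4510 Ω
|Z| = √(6660² + 4510²) = 8040 Ω
∠Z = arctan(-4510/6660) = -34.1°
I = V/|Z| = 373 μA
P = VI cos φ = 3 × 0.000373 × cos(-34.1°) = 926 μW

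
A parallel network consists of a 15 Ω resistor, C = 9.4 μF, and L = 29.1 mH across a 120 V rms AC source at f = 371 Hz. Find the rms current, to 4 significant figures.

ω = 2πf = 2331 rad/s
X_L = ωL = 67.83 Ω
X_C = 1/(ωC) = 45.64 Ω
Parallel: admittances add. Y = 1/R + 1/(jωL) + jωC
Y = (0.06667 + j0.007170) S
|Y| = 0.06705 S → |Z| = 1/|Y| = 14.91 Ω, ∠Z = −∠Y = -6.139°
I = V/|Z| = 120/14.91 = 8.046 A

8.046 A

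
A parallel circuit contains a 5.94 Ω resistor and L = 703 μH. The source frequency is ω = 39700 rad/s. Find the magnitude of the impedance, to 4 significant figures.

5.810 Ω

X_L = ωL = 27.91 Ω
Parallel: admittances add. Y = 1/R + 1/(jωL)
Y = (0.1684 − j0.03583) S
|Y| = 0.1721 S → |Z| = 1/|Y| = 5.810 Ω, ∠Z = −∠Y = 12.02°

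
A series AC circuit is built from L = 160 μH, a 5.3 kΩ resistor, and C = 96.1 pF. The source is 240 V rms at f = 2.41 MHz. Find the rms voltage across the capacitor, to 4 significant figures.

29.57 V

ω = 2πf = 1.514e+07 rad/s
X_L = ωL = 2423 Ω
X_C = 1/(ωC) = 687.2 Ω
Net reactance X = X_L − X_C = 1736 Ω
Z = 5300 + j1736 Ω
|Z| = √(5300² + 1736²) = 5577 Ω
I = V/|Z| = 43.03 mA
V_C = I·|Z_C| = 0.04303 × 687.2 = 29.57 V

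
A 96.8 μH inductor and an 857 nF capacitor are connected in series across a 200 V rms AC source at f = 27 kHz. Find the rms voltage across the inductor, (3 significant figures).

344 V

ω = 2πf = 169600 rad/s
X_L = ωL = 16.4 Ω
X_C = 1/(ωC) = 6.88 Ω
Net reactance X = X_L − X_C = 9.54 Ω
Z = j9.54 Ω
|Z| = √(0² + 9.54²) = 9.54 Ω
I = V/|Z| = 21.0 A
V_L = I·|Z_L| = 21.0 × 16.4 = 344 V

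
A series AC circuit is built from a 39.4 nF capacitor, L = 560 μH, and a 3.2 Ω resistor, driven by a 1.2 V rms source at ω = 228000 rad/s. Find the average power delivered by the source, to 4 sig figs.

X_L = ωL = 127.7 Ω
X_C = 1/(ωC) = 111.3 Ω
Net reactance X = X_L − X_C = 16.36 Ω
Z = 3.200 + j16.36 Ω
|Z| = √(3.200² + 16.36²) = 16.67 Ω
∠Z = arctan(16.36/3.200) = 78.93°
I = V/|Z| = 71.98 mA
P = VI cos φ = 1.2 × 0.07198 × cos(78.93°) = 16.58 mW

16.58 mW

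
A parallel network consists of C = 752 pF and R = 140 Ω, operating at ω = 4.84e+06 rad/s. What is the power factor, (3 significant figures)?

0.891

X_C = 1/(ωC) = 275 Ω
Parallel: admittances add. Y = 1/R + jωC
Y = (0.00714 + j0.00364) S
|Y| = 0.00802 S → |Z| = 1/|Y| = 125 Ω, ∠Z = −∠Y = -27.0°
cos φ = cos(-27.0°) = 0.891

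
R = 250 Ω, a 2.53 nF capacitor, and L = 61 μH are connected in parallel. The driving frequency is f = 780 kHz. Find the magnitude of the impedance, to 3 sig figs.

101 Ω

ω = 2πf = 4.901e+06 rad/s
X_L = ωL = 299 Ω
X_C = 1/(ωC) = 80.7 Ω
Parallel: admittances add. Y = 1/R + 1/(jωL) + jωC
Y = (0.00400 + j0.00905) S
|Y| = 0.00990 S → |Z| = 1/|Y| = 101 Ω, ∠Z = −∠Y = -66.2°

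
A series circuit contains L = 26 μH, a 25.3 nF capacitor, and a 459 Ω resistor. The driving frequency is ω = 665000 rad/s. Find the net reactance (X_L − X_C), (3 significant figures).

-42.1 Ω

X_L = ωL = 17.3 Ω
X_C = 1/(ωC) = 59.4 Ω
X = 17.3 − 59.4 = -42.1 Ω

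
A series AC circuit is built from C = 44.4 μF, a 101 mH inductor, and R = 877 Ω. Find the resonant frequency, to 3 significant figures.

ω₀ = 1/√(LC) = 1/√(0.101 × 4.44e-05) = 472.2 rad/s
f₀ = ω₀/(2π) = 75.2 Hz

75.2 Hz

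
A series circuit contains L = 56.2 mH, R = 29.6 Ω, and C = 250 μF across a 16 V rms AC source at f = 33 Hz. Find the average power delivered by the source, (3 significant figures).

ω = 2πf = 207.3 rad/s
X_L = ωL = 11.7 Ω
X_C = 1/(ωC) = 19.3 Ω
Net reactance X = X_L − X_C = -7.64 Ω
Z = 29.6 − j7.64 Ω
|Z| = √(29.6² + 7.64²) = 30.6 Ω
∠Z = arctan(-7.64/29.6) = -14.5°
I = V/|Z| = 523 mA
P = VI cos φ = 16 × 0.523 × cos(-14.5°) = 8.11 W

8.11 W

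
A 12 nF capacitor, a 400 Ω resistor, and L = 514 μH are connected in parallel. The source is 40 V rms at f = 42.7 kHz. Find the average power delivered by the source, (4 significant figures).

4.000 W

ω = 2πf = 268300 rad/s
X_L = ωL = 137.9 Ω
X_C = 1/(ωC) = 310.6 Ω
Parallel: admittances add. Y = 1/R + 1/(jωL) + jωC
Y = (0.002500 − j0.004032) S
|Y| = 0.004744 S → |Z| = 1/|Y| = 210.8 Ω, ∠Z = −∠Y = 58.20°
I = V/|Z| = 189.8 mA
P = VI cos φ = 40 × 0.1898 × cos(58.20°) = 4.000 W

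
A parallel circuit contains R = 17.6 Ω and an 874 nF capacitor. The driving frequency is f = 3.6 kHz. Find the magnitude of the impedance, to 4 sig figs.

ω = 2πf = 22620 rad/s
X_C = 1/(ωC) = 50.58 Ω
Parallel: admittances add. Y = 1/R + jωC
Y = (0.05682 + j0.01977) S
|Y| = 0.06016 S → |Z| = 1/|Y| = 16.62 Ω, ∠Z = −∠Y = -19.18°

16.62 Ω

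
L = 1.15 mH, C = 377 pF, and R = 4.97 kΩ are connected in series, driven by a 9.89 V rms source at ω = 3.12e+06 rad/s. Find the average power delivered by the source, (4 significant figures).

X_L = ωL = 3588 Ω
X_C = 1/(ωC) = 850.2 Ω
Net reactance X = X_L − X_C = 2738 Ω
Z = 4970 + j2738 Ω
|Z| = √(4970² + 2738²) = 5674 Ω
∠Z = arctan(2738/4970) = 28.85°
I = V/|Z| = 1.743 mA
P = VI cos φ = 9.89 × 0.001743 × cos(28.85°) = 15.10 mW

15.10 mW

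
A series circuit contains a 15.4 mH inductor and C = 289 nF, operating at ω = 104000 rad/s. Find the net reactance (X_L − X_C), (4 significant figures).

X_L = ωL = 1602 Ω
X_C = 1/(ωC) = 33.27 Ω
X = 1602 − 33.27 = 1568 Ω

1568 Ω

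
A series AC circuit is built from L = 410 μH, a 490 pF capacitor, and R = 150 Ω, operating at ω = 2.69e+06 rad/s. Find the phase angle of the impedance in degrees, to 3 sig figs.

66.5°

X_L = ωL = 1100 Ω
X_C = 1/(ωC) = 759 Ω
Net reactance X = X_L − X_C = 344 Ω
Z = 150 + j344 Ω
|Z| = √(150² + 344²) = 375 Ω
∠Z = arctan(344/150) = 66.5°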